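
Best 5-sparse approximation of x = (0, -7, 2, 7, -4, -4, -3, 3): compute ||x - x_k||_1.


Sorted |x_i| descending: [7, 7, 4, 4, 3, 3, 2, 0]
Keep top 5: [7, 7, 4, 4, 3]
Tail entries: [3, 2, 0]
L1 error = sum of tail = 5.

5


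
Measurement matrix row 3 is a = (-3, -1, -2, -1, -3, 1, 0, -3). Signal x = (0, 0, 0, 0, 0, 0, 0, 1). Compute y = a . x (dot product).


Non-zero terms: ['-3*1']
Products: [-3]
y = sum = -3.

-3


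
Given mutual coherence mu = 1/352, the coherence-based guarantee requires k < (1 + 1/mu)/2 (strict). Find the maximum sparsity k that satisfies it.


1/mu = 352.
1 + 1/mu = 353.
(1 + 1/mu)/2 = 176.5 is not an integer, so k_max = floor(176.5) = 176.

176


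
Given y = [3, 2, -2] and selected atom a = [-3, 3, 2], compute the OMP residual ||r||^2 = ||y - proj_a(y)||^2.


a^T a = 22.
a^T y = -7.
coeff = -7/22 = -7/22.
||r||^2 = 325/22.

325/22


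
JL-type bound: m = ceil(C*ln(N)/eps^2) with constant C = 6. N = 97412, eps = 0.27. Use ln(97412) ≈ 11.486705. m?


ln(97412) ≈ 11.486705.
eps^2 = 0.27^2 = 0.0729.
C*ln(N)/eps^2 ≈ 6*11.486705/0.0729 ≈ 945.4078.
m = ceil(945.4078) = 946.

946


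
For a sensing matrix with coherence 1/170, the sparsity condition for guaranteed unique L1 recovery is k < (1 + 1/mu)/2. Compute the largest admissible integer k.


1/mu = 170.
1 + 1/mu = 171.
(1 + 1/mu)/2 = 85.5 is not an integer, so k_max = floor(85.5) = 85.

85


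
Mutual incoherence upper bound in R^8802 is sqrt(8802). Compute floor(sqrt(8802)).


93^2 = 8649 <= 8802 < 8836 = 94^2, so 93 <= sqrt(8802) < 94.
floor(sqrt(8802)) = 93.

93


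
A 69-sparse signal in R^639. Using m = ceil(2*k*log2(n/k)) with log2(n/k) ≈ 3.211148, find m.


log2(n/k) = log2(639/69) ≈ 3.211148.
2*k*log2(n/k) ≈ 2*69*3.211148 = 443.138424.
m = ceil(443.138424) = 444.

444


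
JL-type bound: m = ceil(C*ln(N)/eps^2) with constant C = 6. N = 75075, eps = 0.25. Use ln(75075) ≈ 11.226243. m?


ln(75075) ≈ 11.226243.
eps^2 = 0.25^2 = 0.0625.
C*ln(N)/eps^2 ≈ 6*11.226243/0.0625 ≈ 1077.7193.
m = ceil(1077.7193) = 1078.

1078


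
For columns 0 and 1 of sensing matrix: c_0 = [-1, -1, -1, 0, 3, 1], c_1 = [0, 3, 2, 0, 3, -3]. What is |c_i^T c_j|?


Inner product: -1*0 + -1*3 + -1*2 + 0*0 + 3*3 + 1*-3
Products: [0, -3, -2, 0, 9, -3]
Sum = 1.
|dot| = 1.

1


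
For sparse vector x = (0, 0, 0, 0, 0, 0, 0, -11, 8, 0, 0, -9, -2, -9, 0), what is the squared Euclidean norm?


Non-zero entries: [(7, -11), (8, 8), (11, -9), (12, -2), (13, -9)]
Squares: [121, 64, 81, 4, 81]
||x||_2^2 = sum = 351.

351


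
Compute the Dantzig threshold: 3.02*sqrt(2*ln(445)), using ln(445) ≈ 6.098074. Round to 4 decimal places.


ln(445) ≈ 6.098074.
2*ln(n) ≈ 12.196148.
sqrt(2*ln(n)) ≈ sqrt(12.196148) ≈ 3.492298.
threshold ≈ 3.02*3.492298 = 10.54673996 ≈ 10.5467.

10.5467


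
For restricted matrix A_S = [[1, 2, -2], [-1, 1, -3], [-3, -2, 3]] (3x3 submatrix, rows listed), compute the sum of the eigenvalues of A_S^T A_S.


Sum of eigenvalues of A_S^T A_S = trace(A_S^T A_S) = sum of squared column norms of A_S.
A_S^T A_S diagonal: [11, 9, 22].
trace = 11 + 9 + 22 = 42.

42


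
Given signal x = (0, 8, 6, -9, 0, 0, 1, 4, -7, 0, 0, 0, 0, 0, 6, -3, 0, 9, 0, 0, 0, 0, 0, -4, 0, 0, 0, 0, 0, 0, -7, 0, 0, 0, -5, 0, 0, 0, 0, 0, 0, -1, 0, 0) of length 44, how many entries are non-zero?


Non-zero positions: [1, 2, 3, 6, 7, 8, 14, 15, 17, 23, 30, 34, 41].
Sparsity = 13.

13


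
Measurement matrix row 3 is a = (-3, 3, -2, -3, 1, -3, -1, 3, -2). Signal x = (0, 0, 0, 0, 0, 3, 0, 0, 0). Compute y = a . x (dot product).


Non-zero terms: ['-3*3']
Products: [-9]
y = sum = -9.

-9


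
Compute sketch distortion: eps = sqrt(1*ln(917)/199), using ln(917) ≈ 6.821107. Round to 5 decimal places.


ln(917) ≈ 6.821107.
1*ln(N)/m ≈ 1*6.821107/199 ≈ 0.03427692.
eps = sqrt(0.03427692) ≈ 0.1851403 ≈ 0.18514.

0.18514


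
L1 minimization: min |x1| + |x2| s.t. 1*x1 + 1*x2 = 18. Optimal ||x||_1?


Axis intercepts:
  x1 = 18, x2 = 0: L1 = 18
  x1 = 0, x2 = 18: L1 = 18
x* = (18, 0)
||x*||_1 = 18.

18


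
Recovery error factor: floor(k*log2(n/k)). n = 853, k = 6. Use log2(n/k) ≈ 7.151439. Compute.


log2(n/k) = log2(853/6) ≈ 7.151439.
k*log2(n/k) ≈ 6*7.151439 = 42.908634.
floor(42.908634) = 42.

42


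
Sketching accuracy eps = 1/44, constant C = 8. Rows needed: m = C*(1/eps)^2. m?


1/eps = 44.
(1/eps)^2 = 1936.
m = 8*1936 = 15488.

15488


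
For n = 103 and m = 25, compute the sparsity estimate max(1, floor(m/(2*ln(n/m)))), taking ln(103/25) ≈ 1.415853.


n/m = 103/25.
ln(n/m) ≈ 1.415853.
2*ln(n/m) ≈ 2.831706.
m/(2*ln(n/m)) ≈ 25/2.831706 ≈ 8.8286.
floor = 8.
k_max = max(1, 8) = 8.

8


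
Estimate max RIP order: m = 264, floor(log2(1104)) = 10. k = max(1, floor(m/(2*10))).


floor(log2(1104)) = 10.
2*10 = 20.
m/(2*floor(log2(n))) = 264/20 ≈ 13.2.
floor = 13.
k = max(1, 13) = 13.

13


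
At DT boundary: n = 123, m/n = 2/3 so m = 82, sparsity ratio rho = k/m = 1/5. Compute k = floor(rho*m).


m = 2/3*123 = 82.
rho = 1/5.
rho*m = 1/5*82 = 16.4.
k = floor(16.4) = 16.

16


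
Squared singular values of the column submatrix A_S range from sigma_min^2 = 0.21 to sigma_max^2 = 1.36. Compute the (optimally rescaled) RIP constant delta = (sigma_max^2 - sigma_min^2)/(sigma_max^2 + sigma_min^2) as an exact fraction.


lambda_max - lambda_min = 1.36 - 0.21 = 1.15.
lambda_max + lambda_min = 1.36 + 0.21 = 1.57.
delta = 1.15/1.57 = 115/157.

115/157


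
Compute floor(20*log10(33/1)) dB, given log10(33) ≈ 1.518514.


||x||/||e|| = 33/1 = 33.
log10(33) ≈ 1.518514.
20*log10(||x||/||e||) ≈ 20*1.518514 = 30.37028.
floor(30.37028) = 30.

30


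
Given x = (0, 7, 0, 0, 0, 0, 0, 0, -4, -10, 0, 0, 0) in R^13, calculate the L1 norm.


Non-zero entries: [(1, 7), (8, -4), (9, -10)]
Absolute values: [7, 4, 10]
||x||_1 = sum = 21.

21


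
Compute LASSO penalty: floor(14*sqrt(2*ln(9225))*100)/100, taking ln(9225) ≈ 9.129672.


ln(9225) ≈ 9.129672.
2*ln(n) ≈ 18.259344.
sqrt(2*ln(n)) ≈ sqrt(18.259344) ≈ 4.273095.
lambda ≈ 14*4.273095 = 59.82333.
floor(lambda*100)/100 = 59.82.

59.82


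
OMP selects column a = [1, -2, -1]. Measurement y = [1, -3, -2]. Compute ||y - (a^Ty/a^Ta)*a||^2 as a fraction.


a^T a = 6.
a^T y = 9.
coeff = 9/6 = 3/2.
||r||^2 = 1/2.

1/2


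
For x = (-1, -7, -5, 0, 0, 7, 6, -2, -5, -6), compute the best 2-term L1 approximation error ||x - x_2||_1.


Sorted |x_i| descending: [7, 7, 6, 6, 5, 5, 2, 1, 0, 0]
Keep top 2: [7, 7]
Tail entries: [6, 6, 5, 5, 2, 1, 0, 0]
L1 error = sum of tail = 25.

25


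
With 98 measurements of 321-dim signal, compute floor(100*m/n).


100*m/n = 100*98/321 ≈ 30.5296.
floor = 30.

30


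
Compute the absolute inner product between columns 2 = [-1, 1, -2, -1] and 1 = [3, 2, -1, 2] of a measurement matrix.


Inner product: -1*3 + 1*2 + -2*-1 + -1*2
Products: [-3, 2, 2, -2]
Sum = -1.
|dot| = 1.

1


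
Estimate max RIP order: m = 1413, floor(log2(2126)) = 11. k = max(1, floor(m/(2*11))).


floor(log2(2126)) = 11.
2*11 = 22.
m/(2*floor(log2(n))) = 1413/22 ≈ 64.2273.
floor = 64.
k = max(1, 64) = 64.

64


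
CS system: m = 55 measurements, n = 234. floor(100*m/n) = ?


100*m/n = 100*55/234 ≈ 23.5043.
floor = 23.

23


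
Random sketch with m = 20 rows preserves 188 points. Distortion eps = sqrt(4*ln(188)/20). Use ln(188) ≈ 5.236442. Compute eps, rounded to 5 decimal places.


ln(188) ≈ 5.236442.
4*ln(N)/m ≈ 4*5.236442/20 ≈ 1.0472884.
eps = sqrt(1.0472884) ≈ 1.0233711 ≈ 1.02337.

1.02337


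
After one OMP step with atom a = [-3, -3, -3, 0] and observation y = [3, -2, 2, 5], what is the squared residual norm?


a^T a = 27.
a^T y = -9.
coeff = -9/27 = -1/3.
||r||^2 = 39.

39


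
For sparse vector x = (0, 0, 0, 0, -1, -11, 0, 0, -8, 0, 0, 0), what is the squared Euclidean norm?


Non-zero entries: [(4, -1), (5, -11), (8, -8)]
Squares: [1, 121, 64]
||x||_2^2 = sum = 186.

186


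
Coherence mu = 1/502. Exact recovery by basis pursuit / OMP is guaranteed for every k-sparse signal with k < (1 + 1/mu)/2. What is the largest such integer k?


1/mu = 502.
1 + 1/mu = 503.
(1 + 1/mu)/2 = 251.5 is not an integer, so k_max = floor(251.5) = 251.

251


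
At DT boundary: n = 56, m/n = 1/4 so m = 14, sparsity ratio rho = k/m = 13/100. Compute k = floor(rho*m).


m = 1/4*56 = 14.
rho = 13/100.
rho*m = 13/100*14 = 1.82.
k = floor(1.82) = 1.

1


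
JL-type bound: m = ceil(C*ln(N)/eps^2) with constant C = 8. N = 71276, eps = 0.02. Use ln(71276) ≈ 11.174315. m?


ln(71276) ≈ 11.174315.
eps^2 = 0.02^2 = 0.0004.
C*ln(N)/eps^2 ≈ 8*11.174315/0.0004 ≈ 223486.3.
m = ceil(223486.3) = 223487.

223487


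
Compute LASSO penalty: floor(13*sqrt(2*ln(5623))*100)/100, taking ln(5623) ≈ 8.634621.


ln(5623) ≈ 8.634621.
2*ln(n) ≈ 17.269242.
sqrt(2*ln(n)) ≈ sqrt(17.269242) ≈ 4.155628.
lambda ≈ 13*4.155628 = 54.023164.
floor(lambda*100)/100 = 54.02.

54.02


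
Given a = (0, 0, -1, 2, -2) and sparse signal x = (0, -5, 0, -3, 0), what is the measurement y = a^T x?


Non-zero terms: ['0*-5', '2*-3']
Products: [0, -6]
y = sum = -6.

-6


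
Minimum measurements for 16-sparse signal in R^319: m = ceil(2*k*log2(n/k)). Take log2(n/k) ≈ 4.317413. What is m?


log2(n/k) = log2(319/16) ≈ 4.317413.
2*k*log2(n/k) ≈ 2*16*4.317413 = 138.157216.
m = ceil(138.157216) = 139.

139


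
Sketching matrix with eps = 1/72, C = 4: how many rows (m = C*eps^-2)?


1/eps = 72.
(1/eps)^2 = 5184.
m = 4*5184 = 20736.

20736


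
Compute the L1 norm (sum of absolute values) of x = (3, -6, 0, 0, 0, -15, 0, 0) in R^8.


Non-zero entries: [(0, 3), (1, -6), (5, -15)]
Absolute values: [3, 6, 15]
||x||_1 = sum = 24.

24


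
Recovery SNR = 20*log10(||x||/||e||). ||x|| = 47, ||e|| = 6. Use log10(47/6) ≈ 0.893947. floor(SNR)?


||x||/||e|| = 47/6.
log10(47/6) ≈ 0.893947.
20*log10(||x||/||e||) ≈ 20*0.893947 = 17.87894.
floor(17.87894) = 17.

17


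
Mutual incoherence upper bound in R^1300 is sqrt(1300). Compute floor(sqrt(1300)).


36^2 = 1296 <= 1300 < 1369 = 37^2, so 36 <= sqrt(1300) < 37.
floor(sqrt(1300)) = 36.

36


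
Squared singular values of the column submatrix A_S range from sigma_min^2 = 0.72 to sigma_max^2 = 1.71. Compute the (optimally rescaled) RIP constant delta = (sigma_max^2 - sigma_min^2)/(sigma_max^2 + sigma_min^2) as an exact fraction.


lambda_max - lambda_min = 1.71 - 0.72 = 0.99.
lambda_max + lambda_min = 1.71 + 0.72 = 2.43.
delta = 0.99/2.43 = 99/243 = 11/27.

11/27


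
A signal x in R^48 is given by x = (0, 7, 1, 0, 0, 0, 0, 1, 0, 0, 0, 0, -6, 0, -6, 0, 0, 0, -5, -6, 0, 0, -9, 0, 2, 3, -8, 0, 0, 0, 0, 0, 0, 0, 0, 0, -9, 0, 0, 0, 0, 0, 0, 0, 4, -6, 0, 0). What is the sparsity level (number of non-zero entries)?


Non-zero positions: [1, 2, 7, 12, 14, 18, 19, 22, 24, 25, 26, 36, 44, 45].
Sparsity = 14.

14


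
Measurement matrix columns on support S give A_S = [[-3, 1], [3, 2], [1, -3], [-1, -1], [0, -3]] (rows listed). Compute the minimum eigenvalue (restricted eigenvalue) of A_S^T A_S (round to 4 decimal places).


A_S^T A_S = [[20, 1], [1, 24]].
trace = 44.
det = 479.
disc = trace^2 - 4*det = 1936 - 4*479 = 20.
sqrt(20) ≈ 4.472136.
lam_min = (44 - sqrt(20))/2 ≈ (44 - 4.472136)/2 = 19.763932 ≈ 19.7639.

19.7639


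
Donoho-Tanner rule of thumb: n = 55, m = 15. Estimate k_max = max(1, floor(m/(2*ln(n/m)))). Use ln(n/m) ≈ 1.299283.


n/m = 55/15 = 11/3.
ln(n/m) ≈ 1.299283.
2*ln(n/m) ≈ 2.598566.
m/(2*ln(n/m)) ≈ 15/2.598566 ≈ 5.7724.
floor = 5.
k_max = max(1, 5) = 5.

5


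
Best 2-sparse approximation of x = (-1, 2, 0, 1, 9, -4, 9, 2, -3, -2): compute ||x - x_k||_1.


Sorted |x_i| descending: [9, 9, 4, 3, 2, 2, 2, 1, 1, 0]
Keep top 2: [9, 9]
Tail entries: [4, 3, 2, 2, 2, 1, 1, 0]
L1 error = sum of tail = 15.

15


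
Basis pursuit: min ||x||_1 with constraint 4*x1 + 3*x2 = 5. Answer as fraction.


Axis intercepts:
  x1 = 5/4, x2 = 0: L1 = 5/4
  x1 = 0, x2 = 5/3: L1 = 5/3
x* = (5/4, 0)
||x*||_1 = 5/4.

5/4


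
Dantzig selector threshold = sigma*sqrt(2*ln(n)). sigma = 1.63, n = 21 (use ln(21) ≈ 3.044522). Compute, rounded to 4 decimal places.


ln(21) ≈ 3.044522.
2*ln(n) ≈ 6.089044.
sqrt(2*ln(n)) ≈ sqrt(6.089044) ≈ 2.467599.
threshold ≈ 1.63*2.467599 = 4.02218637 ≈ 4.0222.

4.0222


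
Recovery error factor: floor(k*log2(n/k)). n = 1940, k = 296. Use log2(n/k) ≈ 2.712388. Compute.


log2(n/k) = log2(1940/296) ≈ 2.712388.
k*log2(n/k) ≈ 296*2.712388 = 802.866848.
floor(802.866848) = 802.

802


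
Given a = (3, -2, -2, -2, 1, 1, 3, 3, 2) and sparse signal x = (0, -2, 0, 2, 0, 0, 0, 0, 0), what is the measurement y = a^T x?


Non-zero terms: ['-2*-2', '-2*2']
Products: [4, -4]
y = sum = 0.

0


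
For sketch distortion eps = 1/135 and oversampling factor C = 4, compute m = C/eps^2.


1/eps = 135.
(1/eps)^2 = 18225.
m = 4*18225 = 72900.

72900


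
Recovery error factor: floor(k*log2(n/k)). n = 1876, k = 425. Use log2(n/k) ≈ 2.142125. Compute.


log2(n/k) = log2(1876/425) ≈ 2.142125.
k*log2(n/k) ≈ 425*2.142125 = 910.403125.
floor(910.403125) = 910.

910


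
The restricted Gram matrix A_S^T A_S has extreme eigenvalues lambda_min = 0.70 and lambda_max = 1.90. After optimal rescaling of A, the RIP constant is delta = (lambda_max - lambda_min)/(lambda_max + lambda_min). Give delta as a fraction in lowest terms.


lambda_max - lambda_min = 1.90 - 0.70 = 1.20.
lambda_max + lambda_min = 1.90 + 0.70 = 2.60.
delta = 1.20/2.60 = 120/260 = 6/13.

6/13


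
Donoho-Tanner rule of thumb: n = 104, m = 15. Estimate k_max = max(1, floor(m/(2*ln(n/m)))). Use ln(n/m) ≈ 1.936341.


n/m = 104/15.
ln(n/m) ≈ 1.936341.
2*ln(n/m) ≈ 3.872682.
m/(2*ln(n/m)) ≈ 15/3.872682 ≈ 3.8733.
floor = 3.
k_max = max(1, 3) = 3.

3


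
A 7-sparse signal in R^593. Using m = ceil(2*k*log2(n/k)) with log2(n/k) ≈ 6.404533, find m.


log2(n/k) = log2(593/7) ≈ 6.404533.
2*k*log2(n/k) ≈ 2*7*6.404533 = 89.663462.
m = ceil(89.663462) = 90.

90


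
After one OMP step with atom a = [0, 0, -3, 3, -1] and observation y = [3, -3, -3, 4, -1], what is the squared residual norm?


a^T a = 19.
a^T y = 22.
coeff = 22/19 = 22/19.
||r||^2 = 352/19.

352/19


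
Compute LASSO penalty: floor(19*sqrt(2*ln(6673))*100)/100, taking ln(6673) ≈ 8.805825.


ln(6673) ≈ 8.805825.
2*ln(n) ≈ 17.61165.
sqrt(2*ln(n)) ≈ sqrt(17.61165) ≈ 4.196624.
lambda ≈ 19*4.196624 = 79.735856.
floor(lambda*100)/100 = 79.73.

79.73


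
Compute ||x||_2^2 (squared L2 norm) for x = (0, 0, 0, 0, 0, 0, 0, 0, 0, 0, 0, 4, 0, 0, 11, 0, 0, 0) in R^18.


Non-zero entries: [(11, 4), (14, 11)]
Squares: [16, 121]
||x||_2^2 = sum = 137.

137


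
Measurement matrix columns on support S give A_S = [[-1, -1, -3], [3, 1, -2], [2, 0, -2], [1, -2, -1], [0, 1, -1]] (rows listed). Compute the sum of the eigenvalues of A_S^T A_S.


Sum of eigenvalues of A_S^T A_S = trace(A_S^T A_S) = sum of squared column norms of A_S.
A_S^T A_S diagonal: [15, 7, 19].
trace = 15 + 7 + 19 = 41.

41


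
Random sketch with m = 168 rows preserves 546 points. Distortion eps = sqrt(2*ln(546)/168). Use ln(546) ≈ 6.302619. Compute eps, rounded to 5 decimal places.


ln(546) ≈ 6.302619.
2*ln(N)/m ≈ 2*6.302619/168 ≈ 0.07503118.
eps = sqrt(0.07503118) ≈ 0.2739182 ≈ 0.27392.

0.27392


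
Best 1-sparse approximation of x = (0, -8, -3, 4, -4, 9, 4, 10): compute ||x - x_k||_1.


Sorted |x_i| descending: [10, 9, 8, 4, 4, 4, 3, 0]
Keep top 1: [10]
Tail entries: [9, 8, 4, 4, 4, 3, 0]
L1 error = sum of tail = 32.

32


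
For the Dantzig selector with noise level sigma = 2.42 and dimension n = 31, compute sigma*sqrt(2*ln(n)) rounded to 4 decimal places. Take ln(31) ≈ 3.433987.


ln(31) ≈ 3.433987.
2*ln(n) ≈ 6.867974.
sqrt(2*ln(n)) ≈ sqrt(6.867974) ≈ 2.620682.
threshold ≈ 2.42*2.620682 = 6.34205044 ≈ 6.3421.

6.3421


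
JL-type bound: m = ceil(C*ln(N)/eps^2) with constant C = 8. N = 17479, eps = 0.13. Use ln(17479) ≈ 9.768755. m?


ln(17479) ≈ 9.768755.
eps^2 = 0.13^2 = 0.0169.
C*ln(N)/eps^2 ≈ 8*9.768755/0.0169 ≈ 4624.2627.
m = ceil(4624.2627) = 4625.

4625


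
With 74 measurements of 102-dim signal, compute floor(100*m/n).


100*m/n = 100*74/102 ≈ 72.549.
floor = 72.

72


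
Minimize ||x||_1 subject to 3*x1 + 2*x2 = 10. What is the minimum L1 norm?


Axis intercepts:
  x1 = 10/3, x2 = 0: L1 = 10/3
  x1 = 0, x2 = 5: L1 = 5
x* = (10/3, 0)
||x*||_1 = 10/3.

10/3


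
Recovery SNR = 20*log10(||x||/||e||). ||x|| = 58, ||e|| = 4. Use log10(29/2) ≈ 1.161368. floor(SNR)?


||x||/||e|| = 58/4 = 29/2.
log10(29/2) ≈ 1.161368.
20*log10(||x||/||e||) ≈ 20*1.161368 = 23.22736.
floor(23.22736) = 23.

23


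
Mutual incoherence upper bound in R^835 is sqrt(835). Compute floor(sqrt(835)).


28^2 = 784 <= 835 < 841 = 29^2, so 28 <= sqrt(835) < 29.
floor(sqrt(835)) = 28.

28


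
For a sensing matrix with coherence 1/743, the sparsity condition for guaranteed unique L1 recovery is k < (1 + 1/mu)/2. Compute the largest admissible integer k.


1/mu = 743.
1 + 1/mu = 744.
(1 + 1/mu)/2 = 372 is an integer and the inequality is strict, so k_max = 372 - 1 = 371.

371


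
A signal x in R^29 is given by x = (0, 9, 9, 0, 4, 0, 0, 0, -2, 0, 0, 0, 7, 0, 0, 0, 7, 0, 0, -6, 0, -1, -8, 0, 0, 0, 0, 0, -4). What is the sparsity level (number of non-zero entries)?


Non-zero positions: [1, 2, 4, 8, 12, 16, 19, 21, 22, 28].
Sparsity = 10.

10


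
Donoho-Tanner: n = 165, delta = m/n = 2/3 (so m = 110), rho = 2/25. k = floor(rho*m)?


m = 2/3*165 = 110.
rho = 2/25.
rho*m = 2/25*110 = 8.8.
k = floor(8.8) = 8.

8


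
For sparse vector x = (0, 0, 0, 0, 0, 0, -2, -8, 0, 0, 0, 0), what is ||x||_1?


Non-zero entries: [(6, -2), (7, -8)]
Absolute values: [2, 8]
||x||_1 = sum = 10.

10


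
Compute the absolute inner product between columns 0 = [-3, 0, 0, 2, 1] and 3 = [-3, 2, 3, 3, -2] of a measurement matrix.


Inner product: -3*-3 + 0*2 + 0*3 + 2*3 + 1*-2
Products: [9, 0, 0, 6, -2]
Sum = 13.
|dot| = 13.

13


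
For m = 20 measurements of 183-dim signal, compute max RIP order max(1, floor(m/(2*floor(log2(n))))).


floor(log2(183)) = 7.
2*7 = 14.
m/(2*floor(log2(n))) = 20/14 ≈ 1.4286.
floor = 1.
k = max(1, 1) = 1.

1


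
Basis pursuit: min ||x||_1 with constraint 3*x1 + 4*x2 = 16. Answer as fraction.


Axis intercepts:
  x1 = 16/3, x2 = 0: L1 = 16/3
  x1 = 0, x2 = 4: L1 = 4
x* = (0, 4)
||x*||_1 = 4.

4


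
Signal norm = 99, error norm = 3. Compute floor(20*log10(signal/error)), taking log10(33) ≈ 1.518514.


||x||/||e|| = 99/3 = 33.
log10(33) ≈ 1.518514.
20*log10(||x||/||e||) ≈ 20*1.518514 = 30.37028.
floor(30.37028) = 30.

30


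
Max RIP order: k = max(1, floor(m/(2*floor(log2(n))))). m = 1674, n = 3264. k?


floor(log2(3264)) = 11.
2*11 = 22.
m/(2*floor(log2(n))) = 1674/22 ≈ 76.0909.
floor = 76.
k = max(1, 76) = 76.

76


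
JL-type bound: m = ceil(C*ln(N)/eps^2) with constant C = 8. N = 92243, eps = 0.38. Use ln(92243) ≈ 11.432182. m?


ln(92243) ≈ 11.432182.
eps^2 = 0.38^2 = 0.1444.
C*ln(N)/eps^2 ≈ 8*11.432182/0.1444 ≈ 633.3619.
m = ceil(633.3619) = 634.

634


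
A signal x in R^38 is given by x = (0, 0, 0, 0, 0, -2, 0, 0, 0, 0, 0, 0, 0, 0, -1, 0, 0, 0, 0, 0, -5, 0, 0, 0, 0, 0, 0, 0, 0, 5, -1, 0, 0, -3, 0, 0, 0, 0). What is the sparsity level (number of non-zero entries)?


Non-zero positions: [5, 14, 20, 29, 30, 33].
Sparsity = 6.

6


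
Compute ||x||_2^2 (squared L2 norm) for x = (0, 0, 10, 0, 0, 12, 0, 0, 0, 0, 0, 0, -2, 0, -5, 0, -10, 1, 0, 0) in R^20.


Non-zero entries: [(2, 10), (5, 12), (12, -2), (14, -5), (16, -10), (17, 1)]
Squares: [100, 144, 4, 25, 100, 1]
||x||_2^2 = sum = 374.

374


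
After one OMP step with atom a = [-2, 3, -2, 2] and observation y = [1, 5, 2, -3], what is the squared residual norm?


a^T a = 21.
a^T y = 3.
coeff = 3/21 = 1/7.
||r||^2 = 270/7.

270/7


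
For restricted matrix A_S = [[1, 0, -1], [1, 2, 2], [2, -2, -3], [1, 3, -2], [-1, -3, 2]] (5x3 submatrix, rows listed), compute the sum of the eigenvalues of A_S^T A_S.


Sum of eigenvalues of A_S^T A_S = trace(A_S^T A_S) = sum of squared column norms of A_S.
A_S^T A_S diagonal: [8, 26, 22].
trace = 8 + 26 + 22 = 56.

56


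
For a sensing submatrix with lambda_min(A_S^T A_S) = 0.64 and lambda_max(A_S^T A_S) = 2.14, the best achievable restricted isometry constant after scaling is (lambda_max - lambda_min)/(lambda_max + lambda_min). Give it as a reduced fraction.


lambda_max - lambda_min = 2.14 - 0.64 = 1.50.
lambda_max + lambda_min = 2.14 + 0.64 = 2.78.
delta = 1.50/2.78 = 150/278 = 75/139.

75/139


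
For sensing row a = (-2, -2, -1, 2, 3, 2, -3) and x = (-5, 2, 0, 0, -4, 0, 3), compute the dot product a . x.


Non-zero terms: ['-2*-5', '-2*2', '3*-4', '-3*3']
Products: [10, -4, -12, -9]
y = sum = -15.

-15


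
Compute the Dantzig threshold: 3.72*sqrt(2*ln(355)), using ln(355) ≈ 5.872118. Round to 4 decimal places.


ln(355) ≈ 5.872118.
2*ln(n) ≈ 11.744236.
sqrt(2*ln(n)) ≈ sqrt(11.744236) ≈ 3.426986.
threshold ≈ 3.72*3.426986 = 12.74838792 ≈ 12.7484.

12.7484


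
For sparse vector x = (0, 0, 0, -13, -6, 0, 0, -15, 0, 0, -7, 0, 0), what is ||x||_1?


Non-zero entries: [(3, -13), (4, -6), (7, -15), (10, -7)]
Absolute values: [13, 6, 15, 7]
||x||_1 = sum = 41.

41


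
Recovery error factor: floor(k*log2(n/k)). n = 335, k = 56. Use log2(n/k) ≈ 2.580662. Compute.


log2(n/k) = log2(335/56) ≈ 2.580662.
k*log2(n/k) ≈ 56*2.580662 = 144.517072.
floor(144.517072) = 144.

144


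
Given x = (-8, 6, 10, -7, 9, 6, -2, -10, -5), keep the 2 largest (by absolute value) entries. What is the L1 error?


Sorted |x_i| descending: [10, 10, 9, 8, 7, 6, 6, 5, 2]
Keep top 2: [10, 10]
Tail entries: [9, 8, 7, 6, 6, 5, 2]
L1 error = sum of tail = 43.

43


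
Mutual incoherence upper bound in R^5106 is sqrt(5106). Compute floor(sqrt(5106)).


71^2 = 5041 <= 5106 < 5184 = 72^2, so 71 <= sqrt(5106) < 72.
floor(sqrt(5106)) = 71.

71


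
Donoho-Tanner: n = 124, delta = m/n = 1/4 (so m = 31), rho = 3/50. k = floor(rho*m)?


m = 1/4*124 = 31.
rho = 3/50.
rho*m = 3/50*31 = 1.86.
k = floor(1.86) = 1.

1


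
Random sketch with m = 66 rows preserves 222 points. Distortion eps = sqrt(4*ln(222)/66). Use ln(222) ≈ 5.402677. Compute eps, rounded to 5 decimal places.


ln(222) ≈ 5.402677.
4*ln(N)/m ≈ 4*5.402677/66 ≈ 0.32743497.
eps = sqrt(0.32743497) ≈ 0.5722193 ≈ 0.57222.

0.57222


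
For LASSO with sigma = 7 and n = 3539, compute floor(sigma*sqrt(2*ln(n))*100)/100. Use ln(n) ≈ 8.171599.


ln(3539) ≈ 8.171599.
2*ln(n) ≈ 16.343198.
sqrt(2*ln(n)) ≈ sqrt(16.343198) ≈ 4.042672.
lambda ≈ 7*4.042672 = 28.298704.
floor(lambda*100)/100 = 28.29.

28.29


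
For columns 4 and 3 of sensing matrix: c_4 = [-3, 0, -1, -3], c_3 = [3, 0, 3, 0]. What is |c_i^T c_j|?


Inner product: -3*3 + 0*0 + -1*3 + -3*0
Products: [-9, 0, -3, 0]
Sum = -12.
|dot| = 12.

12


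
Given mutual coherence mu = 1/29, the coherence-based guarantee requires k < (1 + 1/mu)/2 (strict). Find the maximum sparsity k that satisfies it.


1/mu = 29.
1 + 1/mu = 30.
(1 + 1/mu)/2 = 15 is an integer and the inequality is strict, so k_max = 15 - 1 = 14.

14


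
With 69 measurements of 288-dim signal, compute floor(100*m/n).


100*m/n = 100*69/288 ≈ 23.9583.
floor = 23.

23


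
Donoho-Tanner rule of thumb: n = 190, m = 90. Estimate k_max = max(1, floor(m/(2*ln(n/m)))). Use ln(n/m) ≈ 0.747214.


n/m = 190/90 = 19/9.
ln(n/m) ≈ 0.747214.
2*ln(n/m) ≈ 1.494428.
m/(2*ln(n/m)) ≈ 90/1.494428 ≈ 60.2237.
floor = 60.
k_max = max(1, 60) = 60.

60


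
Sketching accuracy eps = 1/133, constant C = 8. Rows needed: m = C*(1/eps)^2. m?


1/eps = 133.
(1/eps)^2 = 17689.
m = 8*17689 = 141512.

141512


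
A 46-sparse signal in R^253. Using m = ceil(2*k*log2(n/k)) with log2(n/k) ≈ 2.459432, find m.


log2(n/k) = log2(253/46) ≈ 2.459432.
2*k*log2(n/k) ≈ 2*46*2.459432 = 226.267744.
m = ceil(226.267744) = 227.

227


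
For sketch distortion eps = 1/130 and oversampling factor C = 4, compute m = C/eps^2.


1/eps = 130.
(1/eps)^2 = 16900.
m = 4*16900 = 67600.

67600


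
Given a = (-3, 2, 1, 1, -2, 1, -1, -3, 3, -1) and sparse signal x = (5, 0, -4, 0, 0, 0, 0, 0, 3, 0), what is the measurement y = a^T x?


Non-zero terms: ['-3*5', '1*-4', '3*3']
Products: [-15, -4, 9]
y = sum = -10.

-10


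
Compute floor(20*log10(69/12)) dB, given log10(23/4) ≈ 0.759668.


||x||/||e|| = 69/12 = 23/4.
log10(23/4) ≈ 0.759668.
20*log10(||x||/||e||) ≈ 20*0.759668 = 15.19336.
floor(15.19336) = 15.

15


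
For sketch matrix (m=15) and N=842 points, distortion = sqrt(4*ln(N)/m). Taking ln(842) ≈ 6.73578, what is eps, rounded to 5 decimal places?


ln(842) ≈ 6.73578.
4*ln(N)/m ≈ 4*6.73578/15 ≈ 1.796208.
eps = sqrt(1.796208) ≈ 1.3402268 ≈ 1.34023.

1.34023


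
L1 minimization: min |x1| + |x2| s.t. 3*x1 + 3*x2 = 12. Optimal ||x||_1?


Axis intercepts:
  x1 = 4, x2 = 0: L1 = 4
  x1 = 0, x2 = 4: L1 = 4
x* = (4, 0)
||x*||_1 = 4.

4


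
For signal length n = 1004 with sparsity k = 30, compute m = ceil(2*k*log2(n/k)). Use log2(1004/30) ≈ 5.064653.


log2(n/k) = log2(1004/30) ≈ 5.064653.
2*k*log2(n/k) ≈ 2*30*5.064653 = 303.87918.
m = ceil(303.87918) = 304.

304


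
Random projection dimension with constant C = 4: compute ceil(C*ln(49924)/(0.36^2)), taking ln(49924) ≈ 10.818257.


ln(49924) ≈ 10.818257.
eps^2 = 0.36^2 = 0.1296.
C*ln(N)/eps^2 ≈ 4*10.818257/0.1296 ≈ 333.8968.
m = ceil(333.8968) = 334.

334


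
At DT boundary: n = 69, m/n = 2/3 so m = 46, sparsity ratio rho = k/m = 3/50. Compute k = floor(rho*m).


m = 2/3*69 = 46.
rho = 3/50.
rho*m = 3/50*46 = 2.76.
k = floor(2.76) = 2.

2


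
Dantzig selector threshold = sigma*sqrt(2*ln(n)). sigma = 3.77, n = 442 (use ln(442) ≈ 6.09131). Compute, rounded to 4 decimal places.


ln(442) ≈ 6.09131.
2*ln(n) ≈ 12.18262.
sqrt(2*ln(n)) ≈ sqrt(12.18262) ≈ 3.490361.
threshold ≈ 3.77*3.490361 = 13.15866097 ≈ 13.1587.

13.1587


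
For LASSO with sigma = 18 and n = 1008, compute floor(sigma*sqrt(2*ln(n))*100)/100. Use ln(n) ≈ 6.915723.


ln(1008) ≈ 6.915723.
2*ln(n) ≈ 13.831446.
sqrt(2*ln(n)) ≈ sqrt(13.831446) ≈ 3.719065.
lambda ≈ 18*3.719065 = 66.94317.
floor(lambda*100)/100 = 66.94.

66.94


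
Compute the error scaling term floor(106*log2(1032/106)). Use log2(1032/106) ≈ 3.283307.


log2(n/k) = log2(1032/106) ≈ 3.283307.
k*log2(n/k) ≈ 106*3.283307 = 348.030542.
floor(348.030542) = 348.

348


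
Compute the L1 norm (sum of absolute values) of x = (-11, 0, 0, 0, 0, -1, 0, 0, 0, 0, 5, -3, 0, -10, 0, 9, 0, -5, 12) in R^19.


Non-zero entries: [(0, -11), (5, -1), (10, 5), (11, -3), (13, -10), (15, 9), (17, -5), (18, 12)]
Absolute values: [11, 1, 5, 3, 10, 9, 5, 12]
||x||_1 = sum = 56.

56


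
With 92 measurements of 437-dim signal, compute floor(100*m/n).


100*m/n = 100*92/437 ≈ 21.0526.
floor = 21.

21


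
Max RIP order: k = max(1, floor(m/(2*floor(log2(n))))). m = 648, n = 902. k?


floor(log2(902)) = 9.
2*9 = 18.
m/(2*floor(log2(n))) = 648/18 ≈ 36.0.
floor = 36.
k = max(1, 36) = 36.

36


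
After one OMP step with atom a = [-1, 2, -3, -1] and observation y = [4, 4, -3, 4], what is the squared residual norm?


a^T a = 15.
a^T y = 9.
coeff = 9/15 = 3/5.
||r||^2 = 258/5.

258/5


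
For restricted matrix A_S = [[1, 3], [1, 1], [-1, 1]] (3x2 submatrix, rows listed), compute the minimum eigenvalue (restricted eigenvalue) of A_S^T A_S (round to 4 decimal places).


A_S^T A_S = [[3, 3], [3, 11]].
trace = 14.
det = 24.
disc = trace^2 - 4*det = 196 - 4*24 = 100.
sqrt(100) = 10.
lam_min = (14 - 10)/2 = 2 = 2.0000.

2.0000


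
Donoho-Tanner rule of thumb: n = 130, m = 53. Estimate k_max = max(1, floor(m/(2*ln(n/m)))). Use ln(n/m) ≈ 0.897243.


n/m = 130/53.
ln(n/m) ≈ 0.897243.
2*ln(n/m) ≈ 1.794486.
m/(2*ln(n/m)) ≈ 53/1.794486 ≈ 29.5349.
floor = 29.
k_max = max(1, 29) = 29.

29


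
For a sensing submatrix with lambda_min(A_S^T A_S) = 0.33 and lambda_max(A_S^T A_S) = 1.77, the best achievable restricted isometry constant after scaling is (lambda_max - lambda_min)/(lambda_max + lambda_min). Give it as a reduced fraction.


lambda_max - lambda_min = 1.77 - 0.33 = 1.44.
lambda_max + lambda_min = 1.77 + 0.33 = 2.10.
delta = 1.44/2.10 = 144/210 = 24/35.

24/35


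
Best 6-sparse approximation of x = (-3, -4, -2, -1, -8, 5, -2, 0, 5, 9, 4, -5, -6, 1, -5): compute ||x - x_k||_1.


Sorted |x_i| descending: [9, 8, 6, 5, 5, 5, 5, 4, 4, 3, 2, 2, 1, 1, 0]
Keep top 6: [9, 8, 6, 5, 5, 5]
Tail entries: [5, 4, 4, 3, 2, 2, 1, 1, 0]
L1 error = sum of tail = 22.

22


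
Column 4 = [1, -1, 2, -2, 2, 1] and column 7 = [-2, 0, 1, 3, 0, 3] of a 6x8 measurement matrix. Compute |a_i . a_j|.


Inner product: 1*-2 + -1*0 + 2*1 + -2*3 + 2*0 + 1*3
Products: [-2, 0, 2, -6, 0, 3]
Sum = -3.
|dot| = 3.

3


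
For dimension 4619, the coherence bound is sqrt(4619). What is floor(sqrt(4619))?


67^2 = 4489 <= 4619 < 4624 = 68^2, so 67 <= sqrt(4619) < 68.
floor(sqrt(4619)) = 67.

67


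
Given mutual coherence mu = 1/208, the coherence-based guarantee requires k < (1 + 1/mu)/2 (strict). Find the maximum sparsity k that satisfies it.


1/mu = 208.
1 + 1/mu = 209.
(1 + 1/mu)/2 = 104.5 is not an integer, so k_max = floor(104.5) = 104.

104


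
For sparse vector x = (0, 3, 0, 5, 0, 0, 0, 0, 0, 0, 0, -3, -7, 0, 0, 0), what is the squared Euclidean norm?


Non-zero entries: [(1, 3), (3, 5), (11, -3), (12, -7)]
Squares: [9, 25, 9, 49]
||x||_2^2 = sum = 92.

92


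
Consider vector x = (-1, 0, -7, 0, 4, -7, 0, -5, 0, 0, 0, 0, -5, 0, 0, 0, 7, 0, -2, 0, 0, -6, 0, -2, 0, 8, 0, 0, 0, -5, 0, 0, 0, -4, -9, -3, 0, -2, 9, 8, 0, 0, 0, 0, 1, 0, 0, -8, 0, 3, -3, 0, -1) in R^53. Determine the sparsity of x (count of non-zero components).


Non-zero positions: [0, 2, 4, 5, 7, 12, 16, 18, 21, 23, 25, 29, 33, 34, 35, 37, 38, 39, 44, 47, 49, 50, 52].
Sparsity = 23.

23


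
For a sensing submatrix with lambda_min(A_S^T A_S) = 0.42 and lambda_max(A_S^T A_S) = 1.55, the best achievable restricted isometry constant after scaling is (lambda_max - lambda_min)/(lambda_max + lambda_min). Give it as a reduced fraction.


lambda_max - lambda_min = 1.55 - 0.42 = 1.13.
lambda_max + lambda_min = 1.55 + 0.42 = 1.97.
delta = 1.13/1.97 = 113/197.

113/197


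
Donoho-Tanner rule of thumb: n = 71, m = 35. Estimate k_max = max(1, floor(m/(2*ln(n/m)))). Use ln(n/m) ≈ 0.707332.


n/m = 71/35.
ln(n/m) ≈ 0.707332.
2*ln(n/m) ≈ 1.414664.
m/(2*ln(n/m)) ≈ 35/1.414664 ≈ 24.7409.
floor = 24.
k_max = max(1, 24) = 24.

24


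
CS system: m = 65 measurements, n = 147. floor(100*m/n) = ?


100*m/n = 100*65/147 ≈ 44.2177.
floor = 44.

44


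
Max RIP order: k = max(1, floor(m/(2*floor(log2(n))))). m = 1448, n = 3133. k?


floor(log2(3133)) = 11.
2*11 = 22.
m/(2*floor(log2(n))) = 1448/22 ≈ 65.8182.
floor = 65.
k = max(1, 65) = 65.

65


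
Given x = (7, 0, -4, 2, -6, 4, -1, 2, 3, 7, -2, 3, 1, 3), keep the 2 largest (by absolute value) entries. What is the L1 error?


Sorted |x_i| descending: [7, 7, 6, 4, 4, 3, 3, 3, 2, 2, 2, 1, 1, 0]
Keep top 2: [7, 7]
Tail entries: [6, 4, 4, 3, 3, 3, 2, 2, 2, 1, 1, 0]
L1 error = sum of tail = 31.

31


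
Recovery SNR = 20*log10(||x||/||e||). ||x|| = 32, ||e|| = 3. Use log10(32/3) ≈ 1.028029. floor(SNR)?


||x||/||e|| = 32/3.
log10(32/3) ≈ 1.028029.
20*log10(||x||/||e||) ≈ 20*1.028029 = 20.56058.
floor(20.56058) = 20.

20


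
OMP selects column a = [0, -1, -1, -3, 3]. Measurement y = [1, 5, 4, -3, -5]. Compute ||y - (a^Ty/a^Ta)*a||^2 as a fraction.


a^T a = 20.
a^T y = -15.
coeff = -15/20 = -3/4.
||r||^2 = 259/4.

259/4


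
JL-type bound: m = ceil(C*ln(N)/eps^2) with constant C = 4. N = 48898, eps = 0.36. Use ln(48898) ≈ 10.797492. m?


ln(48898) ≈ 10.797492.
eps^2 = 0.36^2 = 0.1296.
C*ln(N)/eps^2 ≈ 4*10.797492/0.1296 ≈ 333.2559.
m = ceil(333.2559) = 334.

334


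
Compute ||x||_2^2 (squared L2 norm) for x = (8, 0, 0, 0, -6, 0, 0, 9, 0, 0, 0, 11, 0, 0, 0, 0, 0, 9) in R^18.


Non-zero entries: [(0, 8), (4, -6), (7, 9), (11, 11), (17, 9)]
Squares: [64, 36, 81, 121, 81]
||x||_2^2 = sum = 383.

383


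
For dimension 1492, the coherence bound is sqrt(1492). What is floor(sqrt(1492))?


38^2 = 1444 <= 1492 < 1521 = 39^2, so 38 <= sqrt(1492) < 39.
floor(sqrt(1492)) = 38.

38


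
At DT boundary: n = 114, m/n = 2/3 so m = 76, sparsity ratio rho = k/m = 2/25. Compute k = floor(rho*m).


m = 2/3*114 = 76.
rho = 2/25.
rho*m = 2/25*76 = 6.08.
k = floor(6.08) = 6.

6


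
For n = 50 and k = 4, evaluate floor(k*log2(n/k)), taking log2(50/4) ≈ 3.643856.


log2(n/k) = log2(50/4) ≈ 3.643856.
k*log2(n/k) ≈ 4*3.643856 = 14.575424.
floor(14.575424) = 14.

14


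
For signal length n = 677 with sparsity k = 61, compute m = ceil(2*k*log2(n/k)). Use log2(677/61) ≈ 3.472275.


log2(n/k) = log2(677/61) ≈ 3.472275.
2*k*log2(n/k) ≈ 2*61*3.472275 = 423.61755.
m = ceil(423.61755) = 424.

424


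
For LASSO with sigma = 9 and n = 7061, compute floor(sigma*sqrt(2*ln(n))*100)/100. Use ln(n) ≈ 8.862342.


ln(7061) ≈ 8.862342.
2*ln(n) ≈ 17.724684.
sqrt(2*ln(n)) ≈ sqrt(17.724684) ≈ 4.210069.
lambda ≈ 9*4.210069 = 37.890621.
floor(lambda*100)/100 = 37.89.

37.89


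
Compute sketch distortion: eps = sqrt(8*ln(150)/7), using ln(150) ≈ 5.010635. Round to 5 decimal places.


ln(150) ≈ 5.010635.
8*ln(N)/m ≈ 8*5.010635/7 ≈ 5.72644.
eps = sqrt(5.72644) ≈ 2.3929981 ≈ 2.39300.

2.39300


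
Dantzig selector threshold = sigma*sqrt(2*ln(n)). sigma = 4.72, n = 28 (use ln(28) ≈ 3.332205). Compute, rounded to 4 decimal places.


ln(28) ≈ 3.332205.
2*ln(n) ≈ 6.66441.
sqrt(2*ln(n)) ≈ sqrt(6.66441) ≈ 2.581552.
threshold ≈ 4.72*2.581552 = 12.18492544 ≈ 12.1849.

12.1849


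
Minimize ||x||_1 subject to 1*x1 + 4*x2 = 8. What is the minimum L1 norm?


Axis intercepts:
  x1 = 8, x2 = 0: L1 = 8
  x1 = 0, x2 = 2: L1 = 2
x* = (0, 2)
||x*||_1 = 2.

2


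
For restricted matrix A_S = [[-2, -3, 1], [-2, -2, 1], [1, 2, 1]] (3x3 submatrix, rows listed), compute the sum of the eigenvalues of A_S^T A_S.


Sum of eigenvalues of A_S^T A_S = trace(A_S^T A_S) = sum of squared column norms of A_S.
A_S^T A_S diagonal: [9, 17, 3].
trace = 9 + 17 + 3 = 29.

29


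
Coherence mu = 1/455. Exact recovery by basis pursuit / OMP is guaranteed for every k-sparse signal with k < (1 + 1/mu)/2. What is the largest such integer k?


1/mu = 455.
1 + 1/mu = 456.
(1 + 1/mu)/2 = 228 is an integer and the inequality is strict, so k_max = 228 - 1 = 227.

227


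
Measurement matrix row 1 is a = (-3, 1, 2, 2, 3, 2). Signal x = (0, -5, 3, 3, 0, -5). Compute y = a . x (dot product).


Non-zero terms: ['1*-5', '2*3', '2*3', '2*-5']
Products: [-5, 6, 6, -10]
y = sum = -3.

-3


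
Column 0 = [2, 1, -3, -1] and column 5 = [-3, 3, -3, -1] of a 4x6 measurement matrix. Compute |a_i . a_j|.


Inner product: 2*-3 + 1*3 + -3*-3 + -1*-1
Products: [-6, 3, 9, 1]
Sum = 7.
|dot| = 7.

7


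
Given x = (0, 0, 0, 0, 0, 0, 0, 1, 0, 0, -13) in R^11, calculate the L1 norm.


Non-zero entries: [(7, 1), (10, -13)]
Absolute values: [1, 13]
||x||_1 = sum = 14.

14


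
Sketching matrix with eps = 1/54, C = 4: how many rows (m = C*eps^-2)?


1/eps = 54.
(1/eps)^2 = 2916.
m = 4*2916 = 11664.

11664


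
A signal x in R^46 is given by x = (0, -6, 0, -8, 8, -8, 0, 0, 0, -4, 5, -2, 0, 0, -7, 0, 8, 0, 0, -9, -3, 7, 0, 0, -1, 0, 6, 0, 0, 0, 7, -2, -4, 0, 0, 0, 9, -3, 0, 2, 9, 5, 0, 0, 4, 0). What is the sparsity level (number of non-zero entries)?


Non-zero positions: [1, 3, 4, 5, 9, 10, 11, 14, 16, 19, 20, 21, 24, 26, 30, 31, 32, 36, 37, 39, 40, 41, 44].
Sparsity = 23.

23


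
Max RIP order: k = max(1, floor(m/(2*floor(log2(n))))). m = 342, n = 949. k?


floor(log2(949)) = 9.
2*9 = 18.
m/(2*floor(log2(n))) = 342/18 ≈ 19.0.
floor = 19.
k = max(1, 19) = 19.

19


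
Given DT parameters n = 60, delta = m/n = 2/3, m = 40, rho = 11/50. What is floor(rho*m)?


m = 2/3*60 = 40.
rho = 11/50.
rho*m = 11/50*40 = 8.8.
k = floor(8.8) = 8.

8


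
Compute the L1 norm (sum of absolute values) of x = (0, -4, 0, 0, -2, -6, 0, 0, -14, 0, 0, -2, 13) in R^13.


Non-zero entries: [(1, -4), (4, -2), (5, -6), (8, -14), (11, -2), (12, 13)]
Absolute values: [4, 2, 6, 14, 2, 13]
||x||_1 = sum = 41.

41


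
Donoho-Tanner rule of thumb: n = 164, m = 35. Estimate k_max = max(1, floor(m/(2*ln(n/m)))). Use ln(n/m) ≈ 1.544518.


n/m = 164/35.
ln(n/m) ≈ 1.544518.
2*ln(n/m) ≈ 3.089036.
m/(2*ln(n/m)) ≈ 35/3.089036 ≈ 11.3304.
floor = 11.
k_max = max(1, 11) = 11.

11


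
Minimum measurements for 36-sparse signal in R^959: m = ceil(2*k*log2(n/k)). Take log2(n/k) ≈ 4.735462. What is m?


log2(n/k) = log2(959/36) ≈ 4.735462.
2*k*log2(n/k) ≈ 2*36*4.735462 = 340.953264.
m = ceil(340.953264) = 341.

341


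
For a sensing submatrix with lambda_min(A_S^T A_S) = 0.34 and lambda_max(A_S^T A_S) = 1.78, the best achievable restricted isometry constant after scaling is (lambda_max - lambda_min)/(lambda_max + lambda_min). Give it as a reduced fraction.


lambda_max - lambda_min = 1.78 - 0.34 = 1.44.
lambda_max + lambda_min = 1.78 + 0.34 = 2.12.
delta = 1.44/2.12 = 144/212 = 36/53.

36/53


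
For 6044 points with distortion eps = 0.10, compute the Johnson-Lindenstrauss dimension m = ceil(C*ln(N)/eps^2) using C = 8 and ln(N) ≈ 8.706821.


ln(6044) ≈ 8.706821.
eps^2 = 0.10^2 = 0.01.
C*ln(N)/eps^2 ≈ 8*8.706821/0.01 ≈ 6965.4568.
m = ceil(6965.4568) = 6966.

6966


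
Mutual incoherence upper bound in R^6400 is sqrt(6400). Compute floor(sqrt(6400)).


80^2 = 6400 <= 6400 < 6561 = 81^2, so 80 <= sqrt(6400) < 81.
floor(sqrt(6400)) = 80.

80


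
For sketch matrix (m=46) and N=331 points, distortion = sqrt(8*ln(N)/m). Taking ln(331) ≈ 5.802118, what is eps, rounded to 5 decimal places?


ln(331) ≈ 5.802118.
8*ln(N)/m ≈ 8*5.802118/46 ≈ 1.009064.
eps = sqrt(1.009064) ≈ 1.0045218 ≈ 1.00452.

1.00452


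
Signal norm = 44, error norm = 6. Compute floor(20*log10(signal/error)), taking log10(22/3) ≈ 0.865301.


||x||/||e|| = 44/6 = 22/3.
log10(22/3) ≈ 0.865301.
20*log10(||x||/||e||) ≈ 20*0.865301 = 17.30602.
floor(17.30602) = 17.

17


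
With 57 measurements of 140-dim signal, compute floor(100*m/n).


100*m/n = 100*57/140 ≈ 40.7143.
floor = 40.

40


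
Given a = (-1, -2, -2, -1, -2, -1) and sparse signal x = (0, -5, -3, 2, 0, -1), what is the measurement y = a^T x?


Non-zero terms: ['-2*-5', '-2*-3', '-1*2', '-1*-1']
Products: [10, 6, -2, 1]
y = sum = 15.

15


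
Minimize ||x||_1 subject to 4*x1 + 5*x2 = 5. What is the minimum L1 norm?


Axis intercepts:
  x1 = 5/4, x2 = 0: L1 = 5/4
  x1 = 0, x2 = 1: L1 = 1
x* = (0, 1)
||x*||_1 = 1.

1


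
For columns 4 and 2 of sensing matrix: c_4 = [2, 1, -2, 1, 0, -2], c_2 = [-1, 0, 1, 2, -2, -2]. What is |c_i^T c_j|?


Inner product: 2*-1 + 1*0 + -2*1 + 1*2 + 0*-2 + -2*-2
Products: [-2, 0, -2, 2, 0, 4]
Sum = 2.
|dot| = 2.

2


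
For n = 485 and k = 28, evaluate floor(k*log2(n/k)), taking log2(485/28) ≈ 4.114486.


log2(n/k) = log2(485/28) ≈ 4.114486.
k*log2(n/k) ≈ 28*4.114486 = 115.205608.
floor(115.205608) = 115.

115


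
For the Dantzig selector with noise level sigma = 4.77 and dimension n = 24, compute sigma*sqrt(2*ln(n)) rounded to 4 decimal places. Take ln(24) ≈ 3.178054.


ln(24) ≈ 3.178054.
2*ln(n) ≈ 6.356108.
sqrt(2*ln(n)) ≈ sqrt(6.356108) ≈ 2.521132.
threshold ≈ 4.77*2.521132 = 12.02579964 ≈ 12.0258.

12.0258
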